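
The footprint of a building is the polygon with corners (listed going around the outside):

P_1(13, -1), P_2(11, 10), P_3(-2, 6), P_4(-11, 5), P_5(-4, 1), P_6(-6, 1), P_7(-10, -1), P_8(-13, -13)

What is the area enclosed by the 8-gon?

304.5

Apply the shoelace (surveyor's) formula: 2A = Σ (x_i·y_{i+1} − x_{i+1}·y_i), indices taken mod 8.
P_1→P_2: (13)(10) − (11)(-1) = 141
P_2→P_3: (11)(6) − (-2)(10) = 86
P_3→P_4: (-2)(5) − (-11)(6) = 56
P_4→P_5: (-11)(1) − (-4)(5) = 9
P_5→P_6: (-4)(1) − (-6)(1) = 2
P_6→P_7: (-6)(-1) − (-10)(1) = 16
P_7→P_8: (-10)(-13) − (-13)(-1) = 117
P_8→P_1: (-13)(-1) − (13)(-13) = 182
Σ = 609
Area = |Σ|/2 = 304.5.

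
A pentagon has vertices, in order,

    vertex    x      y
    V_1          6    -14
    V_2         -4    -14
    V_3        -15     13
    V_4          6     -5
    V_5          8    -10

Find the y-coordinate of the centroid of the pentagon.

Apply the shoelace (surveyor's) formula. First the cross-terms c_i = x_i·y_{i+1} − x_{i+1}·y_i:
  -140, -262, -3, -20, -52  ⇒  2A = -477, A = -238.5.
Then Σ (y_i + y_{i+1})·c_i = 5706, so ȳ = 5706 / (6·(-238.5)) = -634/159.

-634/159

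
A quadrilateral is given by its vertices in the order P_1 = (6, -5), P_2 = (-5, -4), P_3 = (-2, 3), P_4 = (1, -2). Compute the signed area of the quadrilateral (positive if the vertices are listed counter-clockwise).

Apply the shoelace formula: 2A = Σ (x_i·y_{i+1} − x_{i+1}·y_i), indices taken mod 4.
Σ = (-49) + (-23) + (1) + (7) = -64
Signed area = Σ/2 = -32 (negative ⇒ clockwise traversal).

-32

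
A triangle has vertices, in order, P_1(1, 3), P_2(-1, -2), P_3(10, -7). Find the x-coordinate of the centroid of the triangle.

10/3

Apply the shoelace formula. First the cross-terms c_i = x_i·y_{i+1} − x_{i+1}·y_i:
  1, 27, 37  ⇒  2A = 65, A = 32.5.
Then Σ (x_i + x_{i+1})·c_i = 650, so x̄ = 650 / (6·32.5) = 10/3.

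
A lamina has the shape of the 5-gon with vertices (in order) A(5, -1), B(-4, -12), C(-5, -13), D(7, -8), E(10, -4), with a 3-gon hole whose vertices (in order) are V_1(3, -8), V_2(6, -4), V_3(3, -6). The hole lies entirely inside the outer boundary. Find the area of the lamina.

Outer boundary:
A→B: (5)(-12) − (-4)(-1) = -64
B→C: (-4)(-13) − (-5)(-12) = -8
C→D: (-5)(-8) − (7)(-13) = 131
D→E: (7)(-4) − (10)(-8) = 52
E→A: (10)(-1) − (5)(-4) = 10
Σ = 121
Area = |Σ|/2 = 60.5.
Hole:
Apply the shoelace formula: 2A = Σ (x_i·y_{i+1} − x_{i+1}·y_i), indices taken mod 3.
V_1→V_2: (3)(-4) − (6)(-8) = 36
V_2→V_3: (6)(-6) − (3)(-4) = -24
V_3→V_1: (3)(-8) − (3)(-6) = -6
Σ = 6
Area = |Σ|/2 = 3.
Net area = 60.5 − 3 = 57.5.

57.5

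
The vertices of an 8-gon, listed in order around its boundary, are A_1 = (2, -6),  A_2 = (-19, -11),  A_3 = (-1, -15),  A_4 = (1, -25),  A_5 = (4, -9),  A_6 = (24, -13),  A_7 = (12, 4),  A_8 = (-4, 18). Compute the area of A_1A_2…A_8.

452.5

A_1→A_2: (2)(-11) − (-19)(-6) = -136
A_2→A_3: (-19)(-15) − (-1)(-11) = 274
A_3→A_4: (-1)(-25) − (1)(-15) = 40
A_4→A_5: (1)(-9) − (4)(-25) = 91
A_5→A_6: (4)(-13) − (24)(-9) = 164
A_6→A_7: (24)(4) − (12)(-13) = 252
A_7→A_8: (12)(18) − (-4)(4) = 232
A_8→A_1: (-4)(-6) − (2)(18) = -12
Σ = 905
Area = |Σ|/2 = 452.5.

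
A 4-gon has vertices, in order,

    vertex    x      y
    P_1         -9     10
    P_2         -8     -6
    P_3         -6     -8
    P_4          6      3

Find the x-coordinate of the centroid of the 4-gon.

Apply the shoelace formula. First the cross-terms c_i = x_i·y_{i+1} − x_{i+1}·y_i:
  134, 28, 30, 87  ⇒  2A = 279, A = 139.5.
Then Σ (x_i + x_{i+1})·c_i = -2931, so x̄ = -2931 / (6·139.5) = -977/279.

-977/279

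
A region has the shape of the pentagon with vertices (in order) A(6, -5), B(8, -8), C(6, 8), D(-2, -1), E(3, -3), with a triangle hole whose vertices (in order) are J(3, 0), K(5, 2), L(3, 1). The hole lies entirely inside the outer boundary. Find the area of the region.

Outer boundary:
Σ = (-8) + (112) + (10) + (9) + (3) = 126
Area = |Σ|/2 = 63.
Hole:
Apply Gauss's area formula: 2A = Σ (x_i·y_{i+1} − x_{i+1}·y_i), indices taken mod 3.
Σ = (6) + (-1) + (-3) = 2
Area = |Σ|/2 = 1.
Net area = 63 − 1 = 62.

62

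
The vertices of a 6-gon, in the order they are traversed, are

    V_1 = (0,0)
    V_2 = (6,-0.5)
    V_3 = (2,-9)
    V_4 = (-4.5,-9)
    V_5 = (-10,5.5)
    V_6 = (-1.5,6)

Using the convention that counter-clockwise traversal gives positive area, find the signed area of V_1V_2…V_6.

Σ = (0) + (-53) + (-58.5) + (-114.75) + (-51.75) + (0) = -278
Signed area = Σ/2 = -139 (negative ⇒ clockwise traversal).

-139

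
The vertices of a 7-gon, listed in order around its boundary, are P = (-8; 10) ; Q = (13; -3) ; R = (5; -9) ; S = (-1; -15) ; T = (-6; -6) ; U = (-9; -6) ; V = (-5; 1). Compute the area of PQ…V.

237.5

Apply the shoelace (surveyor's) formula: 2A = Σ (x_i·y_{i+1} − x_{i+1}·y_i), indices taken mod 7.
Cross-terms: -106, -102, -84, -84, -18, -39, -42  ⇒  Σ = -475
Area = |Σ|/2 = 237.5.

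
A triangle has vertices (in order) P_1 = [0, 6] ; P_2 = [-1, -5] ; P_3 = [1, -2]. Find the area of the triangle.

Apply Gauss's area formula: 2A = Σ (x_i·y_{i+1} − x_{i+1}·y_i), indices taken mod 3.
Cross-terms: 6, 7, 6  ⇒  Σ = 19
Area = |Σ|/2 = 9.5.

9.5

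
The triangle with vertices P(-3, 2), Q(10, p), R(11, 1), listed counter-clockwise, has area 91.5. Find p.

-12

The doubled signed area Σ (x_i y_{i+1} − x_{i+1} y_i) is linear in p.
With p=0 it equals 15; the coefficient of p is -14 (from the two edges through Q).
So -14·p + 15 = 2·91.5 = 183 ⇒ p = -12.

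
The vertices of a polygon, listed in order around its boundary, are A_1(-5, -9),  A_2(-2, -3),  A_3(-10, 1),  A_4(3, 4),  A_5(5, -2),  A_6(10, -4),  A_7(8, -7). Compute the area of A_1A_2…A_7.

124.5

A_1→A_2: (-5)(-3) − (-2)(-9) = -3
A_2→A_3: (-2)(1) − (-10)(-3) = -32
A_3→A_4: (-10)(4) − (3)(1) = -43
A_4→A_5: (3)(-2) − (5)(4) = -26
A_5→A_6: (5)(-4) − (10)(-2) = 0
A_6→A_7: (10)(-7) − (8)(-4) = -38
A_7→A_1: (8)(-9) − (-5)(-7) = -107
Σ = -249
Area = |Σ|/2 = 124.5.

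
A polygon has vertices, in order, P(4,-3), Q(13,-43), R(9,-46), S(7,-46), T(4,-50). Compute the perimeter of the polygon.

|PQ| = √((9)² + (-40)²) = √1681 = 41
|QR| = √((-4)² + (-3)²) = √25 = 5
|RS| = √((-2)² + (0)²) = √4 = 2
|ST| = √((-3)² + (-4)²) = √25 = 5
|TP| = √((0)² + (47)²) = √2209 = 47
Perimeter = 41 + 5 + 2 + 5 + 47 = 100.

100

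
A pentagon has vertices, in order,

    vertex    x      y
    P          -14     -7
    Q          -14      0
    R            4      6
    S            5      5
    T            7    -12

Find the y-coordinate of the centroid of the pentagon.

-45/14

Apply Gauss's area formula. First the cross-terms c_i = x_i·y_{i+1} − x_{i+1}·y_i:
  -98, -84, -10, -95, -217  ⇒  2A = -504, A = -252.
Then Σ (y_i + y_{i+1})·c_i = 4860, so ȳ = 4860 / (6·(-252)) = -45/14.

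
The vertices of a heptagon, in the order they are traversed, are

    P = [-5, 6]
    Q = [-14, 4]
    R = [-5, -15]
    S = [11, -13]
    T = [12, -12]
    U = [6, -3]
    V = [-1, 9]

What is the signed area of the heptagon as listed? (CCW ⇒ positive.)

337

Apply Gauss's area formula: 2A = Σ (x_i·y_{i+1} − x_{i+1}·y_i), indices taken mod 7.
Cross-terms: 64, 230, 230, 24, 36, 51, 39  ⇒  Σ = 674
Signed area = Σ/2 = 337 (positive ⇒ counter-clockwise traversal).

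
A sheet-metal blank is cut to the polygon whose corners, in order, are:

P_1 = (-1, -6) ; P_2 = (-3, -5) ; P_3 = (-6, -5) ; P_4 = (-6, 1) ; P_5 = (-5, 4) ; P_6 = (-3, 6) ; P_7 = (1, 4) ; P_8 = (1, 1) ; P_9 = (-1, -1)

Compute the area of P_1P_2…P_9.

58.5

Cross-terms: -13, -15, -36, -19, -18, -18, -3, 0, 5  ⇒  Σ = -117
Area = |Σ|/2 = 58.5.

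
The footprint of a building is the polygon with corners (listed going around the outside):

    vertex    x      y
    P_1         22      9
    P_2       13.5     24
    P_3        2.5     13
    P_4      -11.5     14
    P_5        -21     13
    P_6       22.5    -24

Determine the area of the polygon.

Apply the surveyor's formula: 2A = Σ (x_i·y_{i+1} − x_{i+1}·y_i), indices taken mod 6.
Cross-terms: 406.5, 115.5, 184.5, 144.5, 211.5, 730.5  ⇒  Σ = 1793
Area = |Σ|/2 = 896.5.

896.5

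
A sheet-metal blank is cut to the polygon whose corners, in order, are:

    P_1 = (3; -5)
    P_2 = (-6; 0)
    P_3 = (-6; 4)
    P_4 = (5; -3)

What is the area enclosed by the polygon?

36

Σ = (-30) + (-24) + (-2) + (-16) = -72
Area = |Σ|/2 = 36.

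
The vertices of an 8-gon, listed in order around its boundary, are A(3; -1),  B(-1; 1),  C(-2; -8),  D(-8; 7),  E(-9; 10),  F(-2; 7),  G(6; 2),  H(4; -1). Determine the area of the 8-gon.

93.5

Σ = (2) + (10) + (-78) + (-17) + (-43) + (-46) + (-14) + (-1) = -187
Area = |Σ|/2 = 93.5.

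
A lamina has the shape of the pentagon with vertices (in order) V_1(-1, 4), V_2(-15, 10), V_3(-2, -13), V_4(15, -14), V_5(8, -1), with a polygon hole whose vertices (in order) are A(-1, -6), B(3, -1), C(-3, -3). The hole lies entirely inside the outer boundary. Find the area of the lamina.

Outer boundary:
Apply the shoelace formula: 2A = Σ (x_i·y_{i+1} − x_{i+1}·y_i), indices taken mod 5.
Cross-terms: 50, 215, 223, 97, 31  ⇒  Σ = 616
Area = |Σ|/2 = 308.
Hole:
Apply the surveyor's formula: 2A = Σ (x_i·y_{i+1} − x_{i+1}·y_i), indices taken mod 3.
Σ = (19) + (-12) + (15) = 22
Area = |Σ|/2 = 11.
Net area = 308 − 11 = 297.

297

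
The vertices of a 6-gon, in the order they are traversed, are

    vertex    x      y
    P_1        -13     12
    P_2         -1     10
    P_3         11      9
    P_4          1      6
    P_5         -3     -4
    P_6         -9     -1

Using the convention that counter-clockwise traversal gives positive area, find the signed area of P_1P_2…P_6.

-160

Apply Gauss's area formula: 2A = Σ (x_i·y_{i+1} − x_{i+1}·y_i), indices taken mod 6.
P_1→P_2: (-13)(10) − (-1)(12) = -118
P_2→P_3: (-1)(9) − (11)(10) = -119
P_3→P_4: (11)(6) − (1)(9) = 57
P_4→P_5: (1)(-4) − (-3)(6) = 14
P_5→P_6: (-3)(-1) − (-9)(-4) = -33
P_6→P_1: (-9)(12) − (-13)(-1) = -121
Σ = -320
Signed area = Σ/2 = -160 (negative ⇒ clockwise traversal).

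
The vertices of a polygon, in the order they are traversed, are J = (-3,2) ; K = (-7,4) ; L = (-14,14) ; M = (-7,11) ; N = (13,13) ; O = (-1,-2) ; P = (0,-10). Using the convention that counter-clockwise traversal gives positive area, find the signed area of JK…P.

Cross-terms: 2, -42, -56, -234, -13, 10, -30  ⇒  Σ = -363
Signed area = Σ/2 = -181.5 (negative ⇒ clockwise traversal).

-181.5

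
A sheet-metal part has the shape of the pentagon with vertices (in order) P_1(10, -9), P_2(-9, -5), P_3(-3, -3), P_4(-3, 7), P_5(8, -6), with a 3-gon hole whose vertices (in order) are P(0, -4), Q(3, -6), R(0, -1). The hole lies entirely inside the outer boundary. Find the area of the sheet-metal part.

95

Outer boundary:
P_1→P_2: (10)(-5) − (-9)(-9) = -131
P_2→P_3: (-9)(-3) − (-3)(-5) = 12
P_3→P_4: (-3)(7) − (-3)(-3) = -30
P_4→P_5: (-3)(-6) − (8)(7) = -38
P_5→P_1: (8)(-9) − (10)(-6) = -12
Σ = -199
Area = |Σ|/2 = 99.5.
Hole:
P→Q: (0)(-6) − (3)(-4) = 12
Q→R: (3)(-1) − (0)(-6) = -3
R→P: (0)(-4) − (0)(-1) = 0
Σ = 9
Area = |Σ|/2 = 4.5.
Net area = 99.5 − 4.5 = 95.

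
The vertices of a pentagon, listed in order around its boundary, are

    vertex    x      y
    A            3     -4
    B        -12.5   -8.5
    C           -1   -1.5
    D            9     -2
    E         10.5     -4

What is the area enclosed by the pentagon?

A→B: (3)(-8.5) − (-12.5)(-4) = -75.5
B→C: (-12.5)(-1.5) − (-1)(-8.5) = 10.25
C→D: (-1)(-2) − (9)(-1.5) = 15.5
D→E: (9)(-4) − (10.5)(-2) = -15
E→A: (10.5)(-4) − (3)(-4) = -30
Σ = -94.75
Area = |Σ|/2 = 47.375.

47.375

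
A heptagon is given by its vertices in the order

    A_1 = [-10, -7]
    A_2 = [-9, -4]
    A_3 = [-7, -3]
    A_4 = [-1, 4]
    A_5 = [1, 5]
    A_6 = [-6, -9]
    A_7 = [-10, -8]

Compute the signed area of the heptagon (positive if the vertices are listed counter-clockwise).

-47.5

Apply the surveyor's formula: 2A = Σ (x_i·y_{i+1} − x_{i+1}·y_i), indices taken mod 7.
Cross-terms: -23, -1, -31, -9, 21, -42, -10  ⇒  Σ = -95
Signed area = Σ/2 = -47.5 (negative ⇒ clockwise traversal).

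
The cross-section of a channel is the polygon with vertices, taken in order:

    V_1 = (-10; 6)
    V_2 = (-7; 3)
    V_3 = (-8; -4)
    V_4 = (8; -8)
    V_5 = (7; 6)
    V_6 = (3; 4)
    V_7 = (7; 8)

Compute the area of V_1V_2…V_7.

196

Apply the surveyor's formula: 2A = Σ (x_i·y_{i+1} − x_{i+1}·y_i), indices taken mod 7.
V_1→V_2: (-10)(3) − (-7)(6) = 12
V_2→V_3: (-7)(-4) − (-8)(3) = 52
V_3→V_4: (-8)(-8) − (8)(-4) = 96
V_4→V_5: (8)(6) − (7)(-8) = 104
V_5→V_6: (7)(4) − (3)(6) = 10
V_6→V_7: (3)(8) − (7)(4) = -4
V_7→V_1: (7)(6) − (-10)(8) = 122
Σ = 392
Area = |Σ|/2 = 196.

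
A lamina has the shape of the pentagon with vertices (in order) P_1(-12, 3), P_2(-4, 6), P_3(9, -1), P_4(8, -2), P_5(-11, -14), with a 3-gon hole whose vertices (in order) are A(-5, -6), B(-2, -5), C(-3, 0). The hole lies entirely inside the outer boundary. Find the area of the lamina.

Outer boundary:
P_1→P_2: (-12)(6) − (-4)(3) = -60
P_2→P_3: (-4)(-1) − (9)(6) = -50
P_3→P_4: (9)(-2) − (8)(-1) = -10
P_4→P_5: (8)(-14) − (-11)(-2) = -134
P_5→P_1: (-11)(3) − (-12)(-14) = -201
Σ = -455
Area = |Σ|/2 = 227.5.
Hole:
Apply the surveyor's formula: 2A = Σ (x_i·y_{i+1} − x_{i+1}·y_i), indices taken mod 3.
Σ = (13) + (-15) + (18) = 16
Area = |Σ|/2 = 8.
Net area = 227.5 − 8 = 219.5.

219.5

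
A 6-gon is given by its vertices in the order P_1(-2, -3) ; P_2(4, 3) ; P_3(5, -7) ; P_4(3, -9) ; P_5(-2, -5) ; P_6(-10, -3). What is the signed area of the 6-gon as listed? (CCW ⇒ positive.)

Apply the shoelace formula: 2A = Σ (x_i·y_{i+1} − x_{i+1}·y_i), indices taken mod 6.
Cross-terms: 6, -43, -24, -33, -44, 24  ⇒  Σ = -114
Signed area = Σ/2 = -57 (negative ⇒ clockwise traversal).

-57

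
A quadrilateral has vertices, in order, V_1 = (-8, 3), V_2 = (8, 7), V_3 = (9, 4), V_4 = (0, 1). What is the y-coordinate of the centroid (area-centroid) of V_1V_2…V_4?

Apply Gauss's area formula. First the cross-terms c_i = x_i·y_{i+1} − x_{i+1}·y_i:
  -80, -31, 9, 8  ⇒  2A = -94, A = -47.
Then Σ (y_i + y_{i+1})·c_i = -1064, so ȳ = -1064 / (6·(-47)) = 532/141.

532/141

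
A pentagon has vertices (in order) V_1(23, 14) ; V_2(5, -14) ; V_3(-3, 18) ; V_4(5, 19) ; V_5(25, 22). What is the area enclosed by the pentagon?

V_1→V_2: (23)(-14) − (5)(14) = -392
V_2→V_3: (5)(18) − (-3)(-14) = 48
V_3→V_4: (-3)(19) − (5)(18) = -147
V_4→V_5: (5)(22) − (25)(19) = -365
V_5→V_1: (25)(14) − (23)(22) = -156
Σ = -1012
Area = |Σ|/2 = 506.

506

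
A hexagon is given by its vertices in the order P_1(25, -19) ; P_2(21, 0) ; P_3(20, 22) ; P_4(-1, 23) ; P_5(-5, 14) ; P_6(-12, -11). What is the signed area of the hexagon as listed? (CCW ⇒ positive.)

Σ = (399) + (462) + (482) + (101) + (223) + (503) = 2170
Signed area = Σ/2 = 1085 (positive ⇒ counter-clockwise traversal).

1085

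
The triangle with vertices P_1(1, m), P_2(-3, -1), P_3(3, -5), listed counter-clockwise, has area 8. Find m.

The doubled signed area Σ (x_i y_{i+1} − x_{i+1} y_i) is linear in m.
With m=0 it equals 22; the coefficient of m is 6 (from the two edges through P_1).
So 6·m + 22 = 2·8 = 16 ⇒ m = -1.

-1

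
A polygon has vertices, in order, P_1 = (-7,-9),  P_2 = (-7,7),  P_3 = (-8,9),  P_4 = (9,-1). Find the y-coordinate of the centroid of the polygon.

Apply the shoelace formula. First the cross-terms c_i = x_i·y_{i+1} − x_{i+1}·y_i:
  -112, -7, -73, -88  ⇒  2A = -280, A = -140.
Then Σ (y_i + y_{i+1})·c_i = 408, so ȳ = 408 / (6·(-140)) = -17/35.

-17/35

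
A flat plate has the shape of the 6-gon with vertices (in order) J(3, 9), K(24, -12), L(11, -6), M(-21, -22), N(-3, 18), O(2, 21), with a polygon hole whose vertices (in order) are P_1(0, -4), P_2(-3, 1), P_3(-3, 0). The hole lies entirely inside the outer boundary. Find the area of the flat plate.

608.5

Outer boundary:
Apply the surveyor's formula: 2A = Σ (x_i·y_{i+1} − x_{i+1}·y_i), indices taken mod 6.
Σ = (-252) + (-12) + (-368) + (-444) + (-99) + (-45) = -1220
Area = |Σ|/2 = 610.
Hole:
Σ = (-12) + (3) + (12) = 3
Area = |Σ|/2 = 1.5.
Net area = 610 − 1.5 = 608.5.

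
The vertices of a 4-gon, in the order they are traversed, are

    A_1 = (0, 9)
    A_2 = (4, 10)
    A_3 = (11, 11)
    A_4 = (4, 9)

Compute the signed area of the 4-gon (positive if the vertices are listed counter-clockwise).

-5.5

A_1→A_2: (0)(10) − (4)(9) = -36
A_2→A_3: (4)(11) − (11)(10) = -66
A_3→A_4: (11)(9) − (4)(11) = 55
A_4→A_1: (4)(9) − (0)(9) = 36
Σ = -11
Signed area = Σ/2 = -5.5 (negative ⇒ clockwise traversal).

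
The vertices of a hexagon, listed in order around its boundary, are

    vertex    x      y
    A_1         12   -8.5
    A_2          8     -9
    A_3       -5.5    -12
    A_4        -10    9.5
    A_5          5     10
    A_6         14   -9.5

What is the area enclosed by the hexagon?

A_1→A_2: (12)(-9) − (8)(-8.5) = -40
A_2→A_3: (8)(-12) − (-5.5)(-9) = -145.5
A_3→A_4: (-5.5)(9.5) − (-10)(-12) = -172.25
A_4→A_5: (-10)(10) − (5)(9.5) = -147.5
A_5→A_6: (5)(-9.5) − (14)(10) = -187.5
A_6→A_1: (14)(-8.5) − (12)(-9.5) = -5
Σ = -697.75
Area = |Σ|/2 = 348.875.

348.875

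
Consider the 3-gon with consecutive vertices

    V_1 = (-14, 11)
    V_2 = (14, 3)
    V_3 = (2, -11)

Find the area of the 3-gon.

Σ = (-196) + (-160) + (-132) = -488
Area = |Σ|/2 = 244.

244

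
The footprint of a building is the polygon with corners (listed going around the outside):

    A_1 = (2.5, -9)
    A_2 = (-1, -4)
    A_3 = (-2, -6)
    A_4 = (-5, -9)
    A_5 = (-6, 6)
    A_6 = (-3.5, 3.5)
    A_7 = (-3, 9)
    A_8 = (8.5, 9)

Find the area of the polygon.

170.25

Apply the shoelace formula: 2A = Σ (x_i·y_{i+1} − x_{i+1}·y_i), indices taken mod 8.
A_1→A_2: (2.5)(-4) − (-1)(-9) = -19
A_2→A_3: (-1)(-6) − (-2)(-4) = -2
A_3→A_4: (-2)(-9) − (-5)(-6) = -12
A_4→A_5: (-5)(6) − (-6)(-9) = -84
A_5→A_6: (-6)(3.5) − (-3.5)(6) = 0
A_6→A_7: (-3.5)(9) − (-3)(3.5) = -21
A_7→A_8: (-3)(9) − (8.5)(9) = -103.5
A_8→A_1: (8.5)(-9) − (2.5)(9) = -99
Σ = -340.5
Area = |Σ|/2 = 170.25.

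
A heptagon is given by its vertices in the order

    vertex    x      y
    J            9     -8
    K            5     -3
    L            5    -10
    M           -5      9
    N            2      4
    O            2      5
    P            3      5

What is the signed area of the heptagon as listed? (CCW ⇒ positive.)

-68.5

Apply the shoelace formula: 2A = Σ (x_i·y_{i+1} − x_{i+1}·y_i), indices taken mod 7.
J→K: (9)(-3) − (5)(-8) = 13
K→L: (5)(-10) − (5)(-3) = -35
L→M: (5)(9) − (-5)(-10) = -5
M→N: (-5)(4) − (2)(9) = -38
N→O: (2)(5) − (2)(4) = 2
O→P: (2)(5) − (3)(5) = -5
P→J: (3)(-8) − (9)(5) = -69
Σ = -137
Signed area = Σ/2 = -68.5 (negative ⇒ clockwise traversal).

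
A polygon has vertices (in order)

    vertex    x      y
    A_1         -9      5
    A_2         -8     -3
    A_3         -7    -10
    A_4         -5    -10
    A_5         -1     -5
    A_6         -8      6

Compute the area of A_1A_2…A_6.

Apply the surveyor's formula: 2A = Σ (x_i·y_{i+1} − x_{i+1}·y_i), indices taken mod 6.
Σ = (67) + (59) + (20) + (15) + (-46) + (14) = 129
Area = |Σ|/2 = 64.5.

64.5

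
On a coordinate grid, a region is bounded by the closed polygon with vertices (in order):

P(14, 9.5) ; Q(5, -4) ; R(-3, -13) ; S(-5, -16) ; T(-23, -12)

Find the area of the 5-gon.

278

Σ = (-103.5) + (-77) + (-17) + (-308) + (-50.5) = -556
Area = |Σ|/2 = 278.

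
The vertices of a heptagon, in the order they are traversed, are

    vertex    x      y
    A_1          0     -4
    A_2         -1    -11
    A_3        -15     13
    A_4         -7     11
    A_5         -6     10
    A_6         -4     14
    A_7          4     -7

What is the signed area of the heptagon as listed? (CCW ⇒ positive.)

Apply the shoelace (surveyor's) formula: 2A = Σ (x_i·y_{i+1} − x_{i+1}·y_i), indices taken mod 7.
A_1→A_2: (0)(-11) − (-1)(-4) = -4
A_2→A_3: (-1)(13) − (-15)(-11) = -178
A_3→A_4: (-15)(11) − (-7)(13) = -74
A_4→A_5: (-7)(10) − (-6)(11) = -4
A_5→A_6: (-6)(14) − (-4)(10) = -44
A_6→A_7: (-4)(-7) − (4)(14) = -28
A_7→A_1: (4)(-4) − (0)(-7) = -16
Σ = -348
Signed area = Σ/2 = -174 (negative ⇒ clockwise traversal).

-174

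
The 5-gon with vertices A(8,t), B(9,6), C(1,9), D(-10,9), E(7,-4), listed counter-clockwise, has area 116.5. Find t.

-1

The doubled signed area Σ (x_i y_{i+1} − x_{i+1} y_i) is linear in t.
With t=0 it equals 231; the coefficient of t is -2 (from the two edges through A).
So -2·t + 231 = 2·116.5 = 233 ⇒ t = -1.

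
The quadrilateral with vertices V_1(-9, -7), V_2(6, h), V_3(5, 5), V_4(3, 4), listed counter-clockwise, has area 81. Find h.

-5

The doubled signed area Σ (x_i y_{i+1} − x_{i+1} y_i) is linear in h.
With h=0 it equals 92; the coefficient of h is -14 (from the two edges through V_2).
So -14·h + 92 = 2·81 = 162 ⇒ h = -5.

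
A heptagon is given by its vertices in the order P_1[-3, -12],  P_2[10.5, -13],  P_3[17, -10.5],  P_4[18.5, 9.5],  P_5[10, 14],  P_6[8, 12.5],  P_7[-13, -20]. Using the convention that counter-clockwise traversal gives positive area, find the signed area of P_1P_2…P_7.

453.5

Σ = (165) + (110.75) + (355.75) + (164) + (13) + (2.5) + (96) = 907
Signed area = Σ/2 = 453.5 (positive ⇒ counter-clockwise traversal).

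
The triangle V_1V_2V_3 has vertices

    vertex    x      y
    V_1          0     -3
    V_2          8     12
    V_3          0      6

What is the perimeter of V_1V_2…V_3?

|V_1V_2| = √((8)² + (15)²) = √289 = 17
|V_2V_3| = √((-8)² + (-6)²) = √100 = 10
|V_3V_1| = √((0)² + (-9)²) = √81 = 9
Perimeter = 17 + 10 + 9 = 36.

36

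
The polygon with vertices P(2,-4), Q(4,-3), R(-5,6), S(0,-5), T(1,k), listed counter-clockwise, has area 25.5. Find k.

-3

The doubled signed area Σ (x_i y_{i+1} − x_{i+1} y_i) is linear in k.
With k=0 it equals 45; the coefficient of k is -2 (from the two edges through T).
So -2·k + 45 = 2·25.5 = 51 ⇒ k = -3.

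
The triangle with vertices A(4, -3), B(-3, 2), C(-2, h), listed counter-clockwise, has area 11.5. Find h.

The doubled signed area Σ (x_i y_{i+1} − x_{i+1} y_i) is linear in h.
With h=0 it equals 9; the coefficient of h is -7 (from the two edges through C).
So -7·h + 9 = 2·11.5 = 23 ⇒ h = -2.

-2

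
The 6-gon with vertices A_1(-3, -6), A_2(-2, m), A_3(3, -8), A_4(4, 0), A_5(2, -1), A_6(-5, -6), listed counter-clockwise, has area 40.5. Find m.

Write out the shoelace sum; only the two edges meeting at A_2 involve m:
2·Area = [((-3)·m − (-2)·(-6)) + ((-2)·(-8) − 3·m)] + 23
       = -6·m + 27 = 81
⇒ m = -9.

-9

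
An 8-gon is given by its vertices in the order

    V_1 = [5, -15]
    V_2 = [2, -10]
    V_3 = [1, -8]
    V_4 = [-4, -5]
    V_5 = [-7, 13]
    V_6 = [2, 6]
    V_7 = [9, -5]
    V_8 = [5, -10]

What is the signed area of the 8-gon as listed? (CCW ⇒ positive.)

Apply the shoelace (surveyor's) formula: 2A = Σ (x_i·y_{i+1} − x_{i+1}·y_i), indices taken mod 8.
Σ = (-20) + (-6) + (-37) + (-87) + (-68) + (-64) + (-65) + (-25) = -372
Signed area = Σ/2 = -186 (negative ⇒ clockwise traversal).

-186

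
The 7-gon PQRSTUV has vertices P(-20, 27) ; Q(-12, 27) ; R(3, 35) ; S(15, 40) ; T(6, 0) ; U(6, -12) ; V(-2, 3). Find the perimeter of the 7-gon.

138

|PQ| = √((8)² + (0)²) = √64 = 8
|QR| = √((15)² + (8)²) = √289 = 17
|RS| = √((12)² + (5)²) = √169 = 13
|ST| = √((-9)² + (-40)²) = √1681 = 41
|TU| = √((0)² + (-12)²) = √144 = 12
|UV| = √((-8)² + (15)²) = √289 = 17
|VP| = √((-18)² + (24)²) = √900 = 30
Perimeter = 8 + 17 + 13 + 41 + 12 + 17 + 30 = 138.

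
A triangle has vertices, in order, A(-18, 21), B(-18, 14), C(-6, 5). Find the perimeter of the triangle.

42

|AB| = √((0)² + (-7)²) = √49 = 7
|BC| = √((12)² + (-9)²) = √225 = 15
|CA| = √((-12)² + (16)²) = √400 = 20
Perimeter = 7 + 15 + 20 = 42.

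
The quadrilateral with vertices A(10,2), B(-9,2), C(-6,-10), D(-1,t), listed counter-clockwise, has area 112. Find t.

-6

Write out the shoelace sum; only the two edges meeting at D involve t:
2·Area = [((-6)·t − (-1)·(-10)) + ((-1)·2 − 10·t)] + 140
       = -16·t + 128 = 224
⇒ t = -6.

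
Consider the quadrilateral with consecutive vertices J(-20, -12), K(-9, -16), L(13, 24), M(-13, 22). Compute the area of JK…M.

Apply the shoelace formula: 2A = Σ (x_i·y_{i+1} − x_{i+1}·y_i), indices taken mod 4.
Cross-terms: 212, -8, 598, 596  ⇒  Σ = 1398
Area = |Σ|/2 = 699.

699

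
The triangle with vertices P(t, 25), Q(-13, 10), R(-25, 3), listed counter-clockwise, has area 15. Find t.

The doubled signed area Σ (x_i y_{i+1} − x_{i+1} y_i) is linear in t.
With t=0 it equals -89; the coefficient of t is 7 (from the two edges through P).
So 7·t + -89 = 2·15 = 30 ⇒ t = 17.

17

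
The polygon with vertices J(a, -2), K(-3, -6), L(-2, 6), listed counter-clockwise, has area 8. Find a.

Write out the shoelace sum; only the two edges meeting at J involve a:
2·Area = [((-2)·(-2) − a·6) + (a·(-6) − (-3)·(-2))] + -30
       = -12·a + -32 = 16
⇒ a = -4.

-4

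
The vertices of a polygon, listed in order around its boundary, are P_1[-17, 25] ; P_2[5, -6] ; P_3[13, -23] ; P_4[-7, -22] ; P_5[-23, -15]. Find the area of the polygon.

869

Apply the shoelace (surveyor's) formula: 2A = Σ (x_i·y_{i+1} − x_{i+1}·y_i), indices taken mod 5.
Cross-terms: -23, -37, -447, -401, -830  ⇒  Σ = -1738
Area = |Σ|/2 = 869.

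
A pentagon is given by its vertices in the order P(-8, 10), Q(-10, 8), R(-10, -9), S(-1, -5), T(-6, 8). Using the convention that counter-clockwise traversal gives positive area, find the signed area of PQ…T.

Apply the shoelace formula: 2A = Σ (x_i·y_{i+1} − x_{i+1}·y_i), indices taken mod 5.
Σ = (36) + (170) + (41) + (-38) + (4) = 213
Signed area = Σ/2 = 106.5 (positive ⇒ counter-clockwise traversal).

106.5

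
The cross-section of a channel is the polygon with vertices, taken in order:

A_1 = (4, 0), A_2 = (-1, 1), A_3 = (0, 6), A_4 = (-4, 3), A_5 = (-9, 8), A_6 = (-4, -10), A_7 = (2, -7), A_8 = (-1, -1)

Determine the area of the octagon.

Apply Gauss's area formula: 2A = Σ (x_i·y_{i+1} − x_{i+1}·y_i), indices taken mod 8.
Σ = (4) + (-6) + (24) + (-5) + (122) + (48) + (-9) + (4) = 182
Area = |Σ|/2 = 91.

91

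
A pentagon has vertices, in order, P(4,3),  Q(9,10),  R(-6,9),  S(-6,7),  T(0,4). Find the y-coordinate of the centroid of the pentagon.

Apply the shoelace (surveyor's) formula. First the cross-terms c_i = x_i·y_{i+1} − x_{i+1}·y_i:
  13, 141, 12, -24, -16  ⇒  2A = 126, A = 63.
Then Σ (y_i + y_{i+1})·c_i = 2664, so ȳ = 2664 / (6·63) = 148/21.

148/21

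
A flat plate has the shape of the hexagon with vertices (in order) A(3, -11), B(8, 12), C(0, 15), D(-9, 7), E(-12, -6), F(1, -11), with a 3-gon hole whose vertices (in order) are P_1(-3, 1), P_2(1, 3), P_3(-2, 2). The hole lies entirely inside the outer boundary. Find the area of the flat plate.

Outer boundary:
A→B: (3)(12) − (8)(-11) = 124
B→C: (8)(15) − (0)(12) = 120
C→D: (0)(7) − (-9)(15) = 135
D→E: (-9)(-6) − (-12)(7) = 138
E→F: (-12)(-11) − (1)(-6) = 138
F→A: (1)(-11) − (3)(-11) = 22
Σ = 677
Area = |Σ|/2 = 338.5.
Hole:
P_1→P_2: (-3)(3) − (1)(1) = -10
P_2→P_3: (1)(2) − (-2)(3) = 8
P_3→P_1: (-2)(1) − (-3)(2) = 4
Σ = 2
Area = |Σ|/2 = 1.
Net area = 338.5 − 1 = 337.5.

337.5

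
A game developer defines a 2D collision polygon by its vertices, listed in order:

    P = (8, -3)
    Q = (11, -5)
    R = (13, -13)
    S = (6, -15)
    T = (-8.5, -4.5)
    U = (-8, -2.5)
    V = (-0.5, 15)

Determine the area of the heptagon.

305.5

Apply the shoelace formula: 2A = Σ (x_i·y_{i+1} − x_{i+1}·y_i), indices taken mod 7.
Σ = (-7) + (-78) + (-117) + (-154.5) + (-14.75) + (-121.25) + (-118.5) = -611
Area = |Σ|/2 = 305.5.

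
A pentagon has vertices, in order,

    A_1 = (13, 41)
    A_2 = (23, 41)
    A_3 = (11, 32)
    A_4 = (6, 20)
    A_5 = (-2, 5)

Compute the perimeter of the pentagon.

94

|A_1A_2| = √((10)² + (0)²) = √100 = 10
|A_2A_3| = √((-12)² + (-9)²) = √225 = 15
|A_3A_4| = √((-5)² + (-12)²) = √169 = 13
|A_4A_5| = √((-8)² + (-15)²) = √289 = 17
|A_5A_1| = √((15)² + (36)²) = √1521 = 39
Perimeter = 10 + 15 + 13 + 17 + 39 = 94.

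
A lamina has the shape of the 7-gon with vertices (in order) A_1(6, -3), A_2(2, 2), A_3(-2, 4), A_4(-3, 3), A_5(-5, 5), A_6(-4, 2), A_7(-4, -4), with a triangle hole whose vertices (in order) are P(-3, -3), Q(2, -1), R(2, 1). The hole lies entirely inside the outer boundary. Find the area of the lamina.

48

Outer boundary:
A_1→A_2: (6)(2) − (2)(-3) = 18
A_2→A_3: (2)(4) − (-2)(2) = 12
A_3→A_4: (-2)(3) − (-3)(4) = 6
A_4→A_5: (-3)(5) − (-5)(3) = 0
A_5→A_6: (-5)(2) − (-4)(5) = 10
A_6→A_7: (-4)(-4) − (-4)(2) = 24
A_7→A_1: (-4)(-3) − (6)(-4) = 36
Σ = 106
Area = |Σ|/2 = 53.
Hole:
Apply the shoelace formula: 2A = Σ (x_i·y_{i+1} − x_{i+1}·y_i), indices taken mod 3.
Cross-terms: 9, 4, -3  ⇒  Σ = 10
Area = |Σ|/2 = 5.
Net area = 53 − 5 = 48.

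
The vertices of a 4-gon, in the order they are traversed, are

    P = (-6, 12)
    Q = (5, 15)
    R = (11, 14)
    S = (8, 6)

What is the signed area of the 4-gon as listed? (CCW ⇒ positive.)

Apply the shoelace (surveyor's) formula: 2A = Σ (x_i·y_{i+1} − x_{i+1}·y_i), indices taken mod 4.
Σ = (-150) + (-95) + (-46) + (132) = -159
Signed area = Σ/2 = -79.5 (negative ⇒ clockwise traversal).

-79.5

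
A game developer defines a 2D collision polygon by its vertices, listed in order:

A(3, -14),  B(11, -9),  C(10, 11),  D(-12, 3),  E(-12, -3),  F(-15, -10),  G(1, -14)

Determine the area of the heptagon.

Apply the surveyor's formula: 2A = Σ (x_i·y_{i+1} − x_{i+1}·y_i), indices taken mod 7.
A→B: (3)(-9) − (11)(-14) = 127
B→C: (11)(11) − (10)(-9) = 211
C→D: (10)(3) − (-12)(11) = 162
D→E: (-12)(-3) − (-12)(3) = 72
E→F: (-12)(-10) − (-15)(-3) = 75
F→G: (-15)(-14) − (1)(-10) = 220
G→A: (1)(-14) − (3)(-14) = 28
Σ = 895
Area = |Σ|/2 = 447.5.

447.5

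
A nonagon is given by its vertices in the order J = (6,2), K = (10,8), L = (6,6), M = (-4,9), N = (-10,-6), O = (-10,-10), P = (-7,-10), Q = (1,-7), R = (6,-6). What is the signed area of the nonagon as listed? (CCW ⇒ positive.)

222.5

Σ = (28) + (12) + (78) + (114) + (40) + (30) + (59) + (36) + (48) = 445
Signed area = Σ/2 = 222.5 (positive ⇒ counter-clockwise traversal).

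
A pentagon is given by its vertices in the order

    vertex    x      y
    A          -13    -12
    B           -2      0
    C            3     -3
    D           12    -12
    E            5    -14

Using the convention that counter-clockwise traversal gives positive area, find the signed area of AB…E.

-184

Σ = (-24) + (6) + (0) + (-108) + (-242) = -368
Signed area = Σ/2 = -184 (negative ⇒ clockwise traversal).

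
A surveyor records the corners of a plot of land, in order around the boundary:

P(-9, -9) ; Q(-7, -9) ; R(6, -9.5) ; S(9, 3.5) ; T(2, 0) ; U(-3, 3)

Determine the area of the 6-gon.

149

Apply the surveyor's formula: 2A = Σ (x_i·y_{i+1} − x_{i+1}·y_i), indices taken mod 6.
P→Q: (-9)(-9) − (-7)(-9) = 18
Q→R: (-7)(-9.5) − (6)(-9) = 120.5
R→S: (6)(3.5) − (9)(-9.5) = 106.5
S→T: (9)(0) − (2)(3.5) = -7
T→U: (2)(3) − (-3)(0) = 6
U→P: (-3)(-9) − (-9)(3) = 54
Σ = 298
Area = |Σ|/2 = 149.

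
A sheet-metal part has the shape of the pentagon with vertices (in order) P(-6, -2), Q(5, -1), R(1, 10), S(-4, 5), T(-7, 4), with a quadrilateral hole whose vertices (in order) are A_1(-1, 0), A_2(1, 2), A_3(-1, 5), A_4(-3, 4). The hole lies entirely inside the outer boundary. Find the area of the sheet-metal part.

Outer boundary:
Apply the surveyor's formula: 2A = Σ (x_i·y_{i+1} − x_{i+1}·y_i), indices taken mod 5.
Σ = (16) + (51) + (45) + (19) + (38) = 169
Area = |Σ|/2 = 84.5.
Hole:
A_1→A_2: (-1)(2) − (1)(0) = -2
A_2→A_3: (1)(5) − (-1)(2) = 7
A_3→A_4: (-1)(4) − (-3)(5) = 11
A_4→A_1: (-3)(0) − (-1)(4) = 4
Σ = 20
Area = |Σ|/2 = 10.
Net area = 84.5 − 10 = 74.5.

74.5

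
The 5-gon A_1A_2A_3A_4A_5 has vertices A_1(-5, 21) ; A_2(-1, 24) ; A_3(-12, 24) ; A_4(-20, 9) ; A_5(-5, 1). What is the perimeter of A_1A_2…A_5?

|A_1A_2| = √((4)² + (3)²) = √25 = 5
|A_2A_3| = √((-11)² + (0)²) = √121 = 11
|A_3A_4| = √((-8)² + (-15)²) = √289 = 17
|A_4A_5| = √((15)² + (-8)²) = √289 = 17
|A_5A_1| = √((0)² + (20)²) = √400 = 20
Perimeter = 5 + 11 + 17 + 17 + 20 = 70.

70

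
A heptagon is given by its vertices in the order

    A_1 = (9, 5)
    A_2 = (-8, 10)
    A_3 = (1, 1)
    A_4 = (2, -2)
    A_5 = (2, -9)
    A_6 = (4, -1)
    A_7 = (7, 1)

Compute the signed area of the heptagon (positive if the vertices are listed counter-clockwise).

Apply the shoelace formula: 2A = Σ (x_i·y_{i+1} − x_{i+1}·y_i), indices taken mod 7.
Cross-terms: 130, -18, -4, -14, 34, 11, 26  ⇒  Σ = 165
Signed area = Σ/2 = 82.5 (positive ⇒ counter-clockwise traversal).

82.5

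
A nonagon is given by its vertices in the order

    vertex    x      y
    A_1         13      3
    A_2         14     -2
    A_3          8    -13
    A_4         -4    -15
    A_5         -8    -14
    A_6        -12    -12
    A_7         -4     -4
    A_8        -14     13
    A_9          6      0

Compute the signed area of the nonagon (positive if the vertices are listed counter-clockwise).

Cross-terms: -68, -166, -172, -64, -72, 0, -108, -78, 18  ⇒  Σ = -710
Signed area = Σ/2 = -355 (negative ⇒ clockwise traversal).

-355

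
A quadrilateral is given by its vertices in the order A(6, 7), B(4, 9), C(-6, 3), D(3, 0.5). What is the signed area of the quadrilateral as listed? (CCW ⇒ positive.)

Apply the shoelace (surveyor's) formula: 2A = Σ (x_i·y_{i+1} − x_{i+1}·y_i), indices taken mod 4.
Σ = (26) + (66) + (-12) + (18) = 98
Signed area = Σ/2 = 49 (positive ⇒ counter-clockwise traversal).

49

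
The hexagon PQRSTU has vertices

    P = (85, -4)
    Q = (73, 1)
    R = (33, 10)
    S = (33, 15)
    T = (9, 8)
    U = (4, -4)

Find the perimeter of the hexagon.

178

|PQ| = √((-12)² + (5)²) = √169 = 13
|QR| = √((-40)² + (9)²) = √1681 = 41
|RS| = √((0)² + (5)²) = √25 = 5
|ST| = √((-24)² + (-7)²) = √625 = 25
|TU| = √((-5)² + (-12)²) = √169 = 13
|UP| = √((81)² + (0)²) = √6561 = 81
Perimeter = 13 + 41 + 5 + 25 + 13 + 81 = 178.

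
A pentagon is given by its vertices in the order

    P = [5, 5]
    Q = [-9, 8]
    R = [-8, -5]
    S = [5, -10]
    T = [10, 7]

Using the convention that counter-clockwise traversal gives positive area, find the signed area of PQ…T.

Apply the surveyor's formula: 2A = Σ (x_i·y_{i+1} − x_{i+1}·y_i), indices taken mod 5.
P→Q: (5)(8) − (-9)(5) = 85
Q→R: (-9)(-5) − (-8)(8) = 109
R→S: (-8)(-10) − (5)(-5) = 105
S→T: (5)(7) − (10)(-10) = 135
T→P: (10)(5) − (5)(7) = 15
Σ = 449
Signed area = Σ/2 = 224.5 (positive ⇒ counter-clockwise traversal).

224.5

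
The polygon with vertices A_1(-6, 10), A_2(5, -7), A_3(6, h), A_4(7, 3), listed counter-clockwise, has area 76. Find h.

Write out the shoelace sum; only the two edges meeting at A_3 involve h:
2·Area = [(5·h − 6·(-7)) + (6·3 − 7·h)] + 80
       = -2·h + 140 = 152
⇒ h = -6.

-6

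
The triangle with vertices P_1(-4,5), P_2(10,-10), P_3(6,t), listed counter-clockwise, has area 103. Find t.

9

The doubled signed area Σ (x_i y_{i+1} − x_{i+1} y_i) is linear in t.
With t=0 it equals 80; the coefficient of t is 14 (from the two edges through P_3).
So 14·t + 80 = 2·103 = 206 ⇒ t = 9.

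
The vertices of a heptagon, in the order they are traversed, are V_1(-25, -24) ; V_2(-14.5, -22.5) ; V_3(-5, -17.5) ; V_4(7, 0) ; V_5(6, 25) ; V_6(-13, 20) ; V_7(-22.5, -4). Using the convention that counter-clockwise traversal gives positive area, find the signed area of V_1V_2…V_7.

1020.125

Apply the surveyor's formula: 2A = Σ (x_i·y_{i+1} − x_{i+1}·y_i), indices taken mod 7.
Cross-terms: 214.5, 141.25, 122.5, 175, 445, 502, 440  ⇒  Σ = 2040.25
Signed area = Σ/2 = 1020.125 (positive ⇒ counter-clockwise traversal).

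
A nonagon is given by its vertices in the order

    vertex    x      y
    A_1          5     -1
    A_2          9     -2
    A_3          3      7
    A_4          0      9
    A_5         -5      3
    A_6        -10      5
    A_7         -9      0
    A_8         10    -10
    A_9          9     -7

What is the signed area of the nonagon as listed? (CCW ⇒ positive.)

163

Apply the shoelace formula: 2A = Σ (x_i·y_{i+1} − x_{i+1}·y_i), indices taken mod 9.
Σ = (-1) + (69) + (27) + (45) + (5) + (45) + (90) + (20) + (26) = 326
Signed area = Σ/2 = 163 (positive ⇒ counter-clockwise traversal).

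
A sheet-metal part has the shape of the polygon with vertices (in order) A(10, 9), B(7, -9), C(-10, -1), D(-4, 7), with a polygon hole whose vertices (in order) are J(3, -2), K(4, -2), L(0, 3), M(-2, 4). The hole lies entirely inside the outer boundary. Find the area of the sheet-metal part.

Outer boundary:
Σ = (-153) + (-97) + (-74) + (-106) = -430
Area = |Σ|/2 = 215.
Hole:
Apply the surveyor's formula: 2A = Σ (x_i·y_{i+1} − x_{i+1}·y_i), indices taken mod 4.
Σ = (2) + (12) + (6) + (-8) = 12
Area = |Σ|/2 = 6.
Net area = 215 − 6 = 209.

209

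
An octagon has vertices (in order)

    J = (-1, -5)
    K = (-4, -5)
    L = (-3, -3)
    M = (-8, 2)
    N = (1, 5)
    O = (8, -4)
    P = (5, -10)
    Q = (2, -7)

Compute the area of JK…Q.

Apply the surveyor's formula: 2A = Σ (x_i·y_{i+1} − x_{i+1}·y_i), indices taken mod 8.
Σ = (-15) + (-3) + (-30) + (-42) + (-44) + (-60) + (-15) + (-17) = -226
Area = |Σ|/2 = 113.

113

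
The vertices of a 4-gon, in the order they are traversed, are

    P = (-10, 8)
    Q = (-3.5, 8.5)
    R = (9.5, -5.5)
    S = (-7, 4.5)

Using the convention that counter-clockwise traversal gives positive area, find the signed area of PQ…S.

Apply the shoelace formula: 2A = Σ (x_i·y_{i+1} − x_{i+1}·y_i), indices taken mod 4.
P→Q: (-10)(8.5) − (-3.5)(8) = -57
Q→R: (-3.5)(-5.5) − (9.5)(8.5) = -61.5
R→S: (9.5)(4.5) − (-7)(-5.5) = 4.25
S→P: (-7)(8) − (-10)(4.5) = -11
Σ = -125.25
Signed area = Σ/2 = -62.625 (negative ⇒ clockwise traversal).

-62.625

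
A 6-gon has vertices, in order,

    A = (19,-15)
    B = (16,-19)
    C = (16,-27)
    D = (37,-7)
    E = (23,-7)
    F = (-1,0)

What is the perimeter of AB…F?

106

|AB| = √((-3)² + (-4)²) = √25 = 5
|BC| = √((0)² + (-8)²) = √64 = 8
|CD| = √((21)² + (20)²) = √841 = 29
|DE| = √((-14)² + (0)²) = √196 = 14
|EF| = √((-24)² + (7)²) = √625 = 25
|FA| = √((20)² + (-15)²) = √625 = 25
Perimeter = 5 + 8 + 29 + 14 + 25 + 25 = 106.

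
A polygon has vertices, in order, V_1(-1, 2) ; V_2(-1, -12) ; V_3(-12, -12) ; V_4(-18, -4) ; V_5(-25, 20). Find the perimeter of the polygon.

|V_1V_2| = √((0)² + (-14)²) = √196 = 14
|V_2V_3| = √((-11)² + (0)²) = √121 = 11
|V_3V_4| = √((-6)² + (8)²) = √100 = 10
|V_4V_5| = √((-7)² + (24)²) = √625 = 25
|V_5V_1| = √((24)² + (-18)²) = √900 = 30
Perimeter = 14 + 11 + 10 + 25 + 30 = 90.

90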